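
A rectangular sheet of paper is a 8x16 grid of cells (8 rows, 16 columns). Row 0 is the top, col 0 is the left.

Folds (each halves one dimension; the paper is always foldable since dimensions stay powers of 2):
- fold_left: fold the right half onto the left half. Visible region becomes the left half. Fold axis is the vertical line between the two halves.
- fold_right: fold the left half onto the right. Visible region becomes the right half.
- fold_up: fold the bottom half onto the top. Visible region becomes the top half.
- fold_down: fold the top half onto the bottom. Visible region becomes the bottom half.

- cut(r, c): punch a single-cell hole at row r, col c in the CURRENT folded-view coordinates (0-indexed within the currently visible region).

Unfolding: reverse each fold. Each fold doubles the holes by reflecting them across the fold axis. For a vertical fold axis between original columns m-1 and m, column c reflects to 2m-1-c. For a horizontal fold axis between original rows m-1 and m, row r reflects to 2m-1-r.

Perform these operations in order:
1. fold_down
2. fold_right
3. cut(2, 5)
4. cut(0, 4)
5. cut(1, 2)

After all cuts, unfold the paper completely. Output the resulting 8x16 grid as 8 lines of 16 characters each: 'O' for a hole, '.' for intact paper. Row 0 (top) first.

Op 1 fold_down: fold axis h@4; visible region now rows[4,8) x cols[0,16) = 4x16
Op 2 fold_right: fold axis v@8; visible region now rows[4,8) x cols[8,16) = 4x8
Op 3 cut(2, 5): punch at orig (6,13); cuts so far [(6, 13)]; region rows[4,8) x cols[8,16) = 4x8
Op 4 cut(0, 4): punch at orig (4,12); cuts so far [(4, 12), (6, 13)]; region rows[4,8) x cols[8,16) = 4x8
Op 5 cut(1, 2): punch at orig (5,10); cuts so far [(4, 12), (5, 10), (6, 13)]; region rows[4,8) x cols[8,16) = 4x8
Unfold 1 (reflect across v@8): 6 holes -> [(4, 3), (4, 12), (5, 5), (5, 10), (6, 2), (6, 13)]
Unfold 2 (reflect across h@4): 12 holes -> [(1, 2), (1, 13), (2, 5), (2, 10), (3, 3), (3, 12), (4, 3), (4, 12), (5, 5), (5, 10), (6, 2), (6, 13)]

Answer: ................
..O..........O..
.....O....O.....
...O........O...
...O........O...
.....O....O.....
..O..........O..
................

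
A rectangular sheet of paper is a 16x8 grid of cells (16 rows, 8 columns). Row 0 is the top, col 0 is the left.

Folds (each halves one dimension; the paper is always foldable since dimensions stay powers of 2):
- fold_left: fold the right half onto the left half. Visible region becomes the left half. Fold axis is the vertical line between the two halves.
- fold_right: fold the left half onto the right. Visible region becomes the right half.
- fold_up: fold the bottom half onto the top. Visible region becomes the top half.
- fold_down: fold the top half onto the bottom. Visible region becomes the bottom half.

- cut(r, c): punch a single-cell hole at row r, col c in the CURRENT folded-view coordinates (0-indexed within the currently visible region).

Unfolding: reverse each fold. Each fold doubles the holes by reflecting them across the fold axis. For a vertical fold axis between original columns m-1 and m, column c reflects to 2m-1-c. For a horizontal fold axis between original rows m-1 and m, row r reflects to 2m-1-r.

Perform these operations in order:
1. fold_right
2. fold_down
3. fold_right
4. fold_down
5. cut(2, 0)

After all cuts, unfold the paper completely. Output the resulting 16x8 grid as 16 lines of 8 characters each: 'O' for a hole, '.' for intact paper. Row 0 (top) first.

Answer: ........
.OO..OO.
........
........
........
........
.OO..OO.
........
........
.OO..OO.
........
........
........
........
.OO..OO.
........

Derivation:
Op 1 fold_right: fold axis v@4; visible region now rows[0,16) x cols[4,8) = 16x4
Op 2 fold_down: fold axis h@8; visible region now rows[8,16) x cols[4,8) = 8x4
Op 3 fold_right: fold axis v@6; visible region now rows[8,16) x cols[6,8) = 8x2
Op 4 fold_down: fold axis h@12; visible region now rows[12,16) x cols[6,8) = 4x2
Op 5 cut(2, 0): punch at orig (14,6); cuts so far [(14, 6)]; region rows[12,16) x cols[6,8) = 4x2
Unfold 1 (reflect across h@12): 2 holes -> [(9, 6), (14, 6)]
Unfold 2 (reflect across v@6): 4 holes -> [(9, 5), (9, 6), (14, 5), (14, 6)]
Unfold 3 (reflect across h@8): 8 holes -> [(1, 5), (1, 6), (6, 5), (6, 6), (9, 5), (9, 6), (14, 5), (14, 6)]
Unfold 4 (reflect across v@4): 16 holes -> [(1, 1), (1, 2), (1, 5), (1, 6), (6, 1), (6, 2), (6, 5), (6, 6), (9, 1), (9, 2), (9, 5), (9, 6), (14, 1), (14, 2), (14, 5), (14, 6)]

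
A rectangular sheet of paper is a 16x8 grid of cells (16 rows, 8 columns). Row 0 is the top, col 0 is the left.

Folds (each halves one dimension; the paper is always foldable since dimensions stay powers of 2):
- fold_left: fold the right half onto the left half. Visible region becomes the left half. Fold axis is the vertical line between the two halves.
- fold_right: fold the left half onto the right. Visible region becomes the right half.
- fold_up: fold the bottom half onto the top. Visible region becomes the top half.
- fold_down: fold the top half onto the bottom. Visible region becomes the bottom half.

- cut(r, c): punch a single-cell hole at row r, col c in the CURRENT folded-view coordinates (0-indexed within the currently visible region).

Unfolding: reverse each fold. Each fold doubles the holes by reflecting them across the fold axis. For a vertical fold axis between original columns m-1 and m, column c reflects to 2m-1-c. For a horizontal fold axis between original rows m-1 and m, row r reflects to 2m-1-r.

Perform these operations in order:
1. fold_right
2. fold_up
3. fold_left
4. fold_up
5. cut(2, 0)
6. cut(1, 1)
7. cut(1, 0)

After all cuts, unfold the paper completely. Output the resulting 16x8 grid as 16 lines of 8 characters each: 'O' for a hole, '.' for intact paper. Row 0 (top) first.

Answer: ........
OOOOOOOO
O..OO..O
........
........
O..OO..O
OOOOOOOO
........
........
OOOOOOOO
O..OO..O
........
........
O..OO..O
OOOOOOOO
........

Derivation:
Op 1 fold_right: fold axis v@4; visible region now rows[0,16) x cols[4,8) = 16x4
Op 2 fold_up: fold axis h@8; visible region now rows[0,8) x cols[4,8) = 8x4
Op 3 fold_left: fold axis v@6; visible region now rows[0,8) x cols[4,6) = 8x2
Op 4 fold_up: fold axis h@4; visible region now rows[0,4) x cols[4,6) = 4x2
Op 5 cut(2, 0): punch at orig (2,4); cuts so far [(2, 4)]; region rows[0,4) x cols[4,6) = 4x2
Op 6 cut(1, 1): punch at orig (1,5); cuts so far [(1, 5), (2, 4)]; region rows[0,4) x cols[4,6) = 4x2
Op 7 cut(1, 0): punch at orig (1,4); cuts so far [(1, 4), (1, 5), (2, 4)]; region rows[0,4) x cols[4,6) = 4x2
Unfold 1 (reflect across h@4): 6 holes -> [(1, 4), (1, 5), (2, 4), (5, 4), (6, 4), (6, 5)]
Unfold 2 (reflect across v@6): 12 holes -> [(1, 4), (1, 5), (1, 6), (1, 7), (2, 4), (2, 7), (5, 4), (5, 7), (6, 4), (6, 5), (6, 6), (6, 7)]
Unfold 3 (reflect across h@8): 24 holes -> [(1, 4), (1, 5), (1, 6), (1, 7), (2, 4), (2, 7), (5, 4), (5, 7), (6, 4), (6, 5), (6, 6), (6, 7), (9, 4), (9, 5), (9, 6), (9, 7), (10, 4), (10, 7), (13, 4), (13, 7), (14, 4), (14, 5), (14, 6), (14, 7)]
Unfold 4 (reflect across v@4): 48 holes -> [(1, 0), (1, 1), (1, 2), (1, 3), (1, 4), (1, 5), (1, 6), (1, 7), (2, 0), (2, 3), (2, 4), (2, 7), (5, 0), (5, 3), (5, 4), (5, 7), (6, 0), (6, 1), (6, 2), (6, 3), (6, 4), (6, 5), (6, 6), (6, 7), (9, 0), (9, 1), (9, 2), (9, 3), (9, 4), (9, 5), (9, 6), (9, 7), (10, 0), (10, 3), (10, 4), (10, 7), (13, 0), (13, 3), (13, 4), (13, 7), (14, 0), (14, 1), (14, 2), (14, 3), (14, 4), (14, 5), (14, 6), (14, 7)]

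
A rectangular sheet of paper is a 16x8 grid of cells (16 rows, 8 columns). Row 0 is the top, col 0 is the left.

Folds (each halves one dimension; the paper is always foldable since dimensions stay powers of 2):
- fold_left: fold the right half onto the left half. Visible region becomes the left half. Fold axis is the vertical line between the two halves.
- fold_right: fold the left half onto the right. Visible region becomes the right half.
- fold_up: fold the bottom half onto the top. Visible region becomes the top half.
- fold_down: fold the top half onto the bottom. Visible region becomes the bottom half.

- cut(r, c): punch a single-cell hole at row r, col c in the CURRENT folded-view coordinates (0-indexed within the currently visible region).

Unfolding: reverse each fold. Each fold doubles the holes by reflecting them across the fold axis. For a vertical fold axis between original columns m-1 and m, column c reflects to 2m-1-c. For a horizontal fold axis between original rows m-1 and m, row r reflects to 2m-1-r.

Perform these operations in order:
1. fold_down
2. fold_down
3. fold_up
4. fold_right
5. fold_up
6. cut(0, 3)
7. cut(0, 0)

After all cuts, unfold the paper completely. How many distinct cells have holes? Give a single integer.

Answer: 64

Derivation:
Op 1 fold_down: fold axis h@8; visible region now rows[8,16) x cols[0,8) = 8x8
Op 2 fold_down: fold axis h@12; visible region now rows[12,16) x cols[0,8) = 4x8
Op 3 fold_up: fold axis h@14; visible region now rows[12,14) x cols[0,8) = 2x8
Op 4 fold_right: fold axis v@4; visible region now rows[12,14) x cols[4,8) = 2x4
Op 5 fold_up: fold axis h@13; visible region now rows[12,13) x cols[4,8) = 1x4
Op 6 cut(0, 3): punch at orig (12,7); cuts so far [(12, 7)]; region rows[12,13) x cols[4,8) = 1x4
Op 7 cut(0, 0): punch at orig (12,4); cuts so far [(12, 4), (12, 7)]; region rows[12,13) x cols[4,8) = 1x4
Unfold 1 (reflect across h@13): 4 holes -> [(12, 4), (12, 7), (13, 4), (13, 7)]
Unfold 2 (reflect across v@4): 8 holes -> [(12, 0), (12, 3), (12, 4), (12, 7), (13, 0), (13, 3), (13, 4), (13, 7)]
Unfold 3 (reflect across h@14): 16 holes -> [(12, 0), (12, 3), (12, 4), (12, 7), (13, 0), (13, 3), (13, 4), (13, 7), (14, 0), (14, 3), (14, 4), (14, 7), (15, 0), (15, 3), (15, 4), (15, 7)]
Unfold 4 (reflect across h@12): 32 holes -> [(8, 0), (8, 3), (8, 4), (8, 7), (9, 0), (9, 3), (9, 4), (9, 7), (10, 0), (10, 3), (10, 4), (10, 7), (11, 0), (11, 3), (11, 4), (11, 7), (12, 0), (12, 3), (12, 4), (12, 7), (13, 0), (13, 3), (13, 4), (13, 7), (14, 0), (14, 3), (14, 4), (14, 7), (15, 0), (15, 3), (15, 4), (15, 7)]
Unfold 5 (reflect across h@8): 64 holes -> [(0, 0), (0, 3), (0, 4), (0, 7), (1, 0), (1, 3), (1, 4), (1, 7), (2, 0), (2, 3), (2, 4), (2, 7), (3, 0), (3, 3), (3, 4), (3, 7), (4, 0), (4, 3), (4, 4), (4, 7), (5, 0), (5, 3), (5, 4), (5, 7), (6, 0), (6, 3), (6, 4), (6, 7), (7, 0), (7, 3), (7, 4), (7, 7), (8, 0), (8, 3), (8, 4), (8, 7), (9, 0), (9, 3), (9, 4), (9, 7), (10, 0), (10, 3), (10, 4), (10, 7), (11, 0), (11, 3), (11, 4), (11, 7), (12, 0), (12, 3), (12, 4), (12, 7), (13, 0), (13, 3), (13, 4), (13, 7), (14, 0), (14, 3), (14, 4), (14, 7), (15, 0), (15, 3), (15, 4), (15, 7)]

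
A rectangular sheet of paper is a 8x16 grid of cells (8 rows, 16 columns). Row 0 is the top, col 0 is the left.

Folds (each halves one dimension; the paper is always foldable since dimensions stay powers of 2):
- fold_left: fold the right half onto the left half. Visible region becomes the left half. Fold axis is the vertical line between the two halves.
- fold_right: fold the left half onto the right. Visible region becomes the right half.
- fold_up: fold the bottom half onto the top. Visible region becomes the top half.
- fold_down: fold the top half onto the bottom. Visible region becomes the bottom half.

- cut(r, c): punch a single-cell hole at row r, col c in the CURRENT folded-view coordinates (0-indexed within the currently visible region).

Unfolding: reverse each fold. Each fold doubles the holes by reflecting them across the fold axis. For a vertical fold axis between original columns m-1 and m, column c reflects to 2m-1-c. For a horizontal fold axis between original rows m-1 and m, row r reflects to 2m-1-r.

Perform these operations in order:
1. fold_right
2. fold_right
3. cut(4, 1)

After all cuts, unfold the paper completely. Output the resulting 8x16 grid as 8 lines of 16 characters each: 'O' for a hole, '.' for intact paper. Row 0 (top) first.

Op 1 fold_right: fold axis v@8; visible region now rows[0,8) x cols[8,16) = 8x8
Op 2 fold_right: fold axis v@12; visible region now rows[0,8) x cols[12,16) = 8x4
Op 3 cut(4, 1): punch at orig (4,13); cuts so far [(4, 13)]; region rows[0,8) x cols[12,16) = 8x4
Unfold 1 (reflect across v@12): 2 holes -> [(4, 10), (4, 13)]
Unfold 2 (reflect across v@8): 4 holes -> [(4, 2), (4, 5), (4, 10), (4, 13)]

Answer: ................
................
................
................
..O..O....O..O..
................
................
................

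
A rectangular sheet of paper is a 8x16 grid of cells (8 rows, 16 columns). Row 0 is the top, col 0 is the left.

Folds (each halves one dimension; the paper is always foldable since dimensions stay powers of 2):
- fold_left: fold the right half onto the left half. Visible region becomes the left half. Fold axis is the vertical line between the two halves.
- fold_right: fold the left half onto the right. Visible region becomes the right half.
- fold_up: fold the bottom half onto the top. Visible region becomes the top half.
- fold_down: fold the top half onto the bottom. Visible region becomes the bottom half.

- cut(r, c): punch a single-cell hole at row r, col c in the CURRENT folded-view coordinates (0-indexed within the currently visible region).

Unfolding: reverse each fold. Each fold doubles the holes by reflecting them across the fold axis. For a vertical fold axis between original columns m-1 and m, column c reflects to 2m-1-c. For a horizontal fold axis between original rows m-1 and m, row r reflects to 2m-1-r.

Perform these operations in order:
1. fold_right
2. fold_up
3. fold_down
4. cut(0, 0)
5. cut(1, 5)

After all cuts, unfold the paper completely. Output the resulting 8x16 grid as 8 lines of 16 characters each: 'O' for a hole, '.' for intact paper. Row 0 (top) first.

Answer: ..O..........O..
.......OO.......
.......OO.......
..O..........O..
..O..........O..
.......OO.......
.......OO.......
..O..........O..

Derivation:
Op 1 fold_right: fold axis v@8; visible region now rows[0,8) x cols[8,16) = 8x8
Op 2 fold_up: fold axis h@4; visible region now rows[0,4) x cols[8,16) = 4x8
Op 3 fold_down: fold axis h@2; visible region now rows[2,4) x cols[8,16) = 2x8
Op 4 cut(0, 0): punch at orig (2,8); cuts so far [(2, 8)]; region rows[2,4) x cols[8,16) = 2x8
Op 5 cut(1, 5): punch at orig (3,13); cuts so far [(2, 8), (3, 13)]; region rows[2,4) x cols[8,16) = 2x8
Unfold 1 (reflect across h@2): 4 holes -> [(0, 13), (1, 8), (2, 8), (3, 13)]
Unfold 2 (reflect across h@4): 8 holes -> [(0, 13), (1, 8), (2, 8), (3, 13), (4, 13), (5, 8), (6, 8), (7, 13)]
Unfold 3 (reflect across v@8): 16 holes -> [(0, 2), (0, 13), (1, 7), (1, 8), (2, 7), (2, 8), (3, 2), (3, 13), (4, 2), (4, 13), (5, 7), (5, 8), (6, 7), (6, 8), (7, 2), (7, 13)]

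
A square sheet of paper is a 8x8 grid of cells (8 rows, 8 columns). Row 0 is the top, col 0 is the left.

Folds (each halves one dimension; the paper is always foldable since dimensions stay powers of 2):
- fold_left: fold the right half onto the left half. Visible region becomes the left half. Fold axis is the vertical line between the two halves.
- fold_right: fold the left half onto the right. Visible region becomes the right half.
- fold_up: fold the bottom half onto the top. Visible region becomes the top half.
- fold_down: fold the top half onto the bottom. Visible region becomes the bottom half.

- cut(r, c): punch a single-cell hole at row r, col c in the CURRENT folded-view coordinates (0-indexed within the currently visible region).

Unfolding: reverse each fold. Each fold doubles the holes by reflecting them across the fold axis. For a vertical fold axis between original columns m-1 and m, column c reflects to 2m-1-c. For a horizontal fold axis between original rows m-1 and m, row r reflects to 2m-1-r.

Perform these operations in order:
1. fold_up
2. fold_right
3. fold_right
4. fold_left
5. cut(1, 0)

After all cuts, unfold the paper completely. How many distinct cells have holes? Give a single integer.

Op 1 fold_up: fold axis h@4; visible region now rows[0,4) x cols[0,8) = 4x8
Op 2 fold_right: fold axis v@4; visible region now rows[0,4) x cols[4,8) = 4x4
Op 3 fold_right: fold axis v@6; visible region now rows[0,4) x cols[6,8) = 4x2
Op 4 fold_left: fold axis v@7; visible region now rows[0,4) x cols[6,7) = 4x1
Op 5 cut(1, 0): punch at orig (1,6); cuts so far [(1, 6)]; region rows[0,4) x cols[6,7) = 4x1
Unfold 1 (reflect across v@7): 2 holes -> [(1, 6), (1, 7)]
Unfold 2 (reflect across v@6): 4 holes -> [(1, 4), (1, 5), (1, 6), (1, 7)]
Unfold 3 (reflect across v@4): 8 holes -> [(1, 0), (1, 1), (1, 2), (1, 3), (1, 4), (1, 5), (1, 6), (1, 7)]
Unfold 4 (reflect across h@4): 16 holes -> [(1, 0), (1, 1), (1, 2), (1, 3), (1, 4), (1, 5), (1, 6), (1, 7), (6, 0), (6, 1), (6, 2), (6, 3), (6, 4), (6, 5), (6, 6), (6, 7)]

Answer: 16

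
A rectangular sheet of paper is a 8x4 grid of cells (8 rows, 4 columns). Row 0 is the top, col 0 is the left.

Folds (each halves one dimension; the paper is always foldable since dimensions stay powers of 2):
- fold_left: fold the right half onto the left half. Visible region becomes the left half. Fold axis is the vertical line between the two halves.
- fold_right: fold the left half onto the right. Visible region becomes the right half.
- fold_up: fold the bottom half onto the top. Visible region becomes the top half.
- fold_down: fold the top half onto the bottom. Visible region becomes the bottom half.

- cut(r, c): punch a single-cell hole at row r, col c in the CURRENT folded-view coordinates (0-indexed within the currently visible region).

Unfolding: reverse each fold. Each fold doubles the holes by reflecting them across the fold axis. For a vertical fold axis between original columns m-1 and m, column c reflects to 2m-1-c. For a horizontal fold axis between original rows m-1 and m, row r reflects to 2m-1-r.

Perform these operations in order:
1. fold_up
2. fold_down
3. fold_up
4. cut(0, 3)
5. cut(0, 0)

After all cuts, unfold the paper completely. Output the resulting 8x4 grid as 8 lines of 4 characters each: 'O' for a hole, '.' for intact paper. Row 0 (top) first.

Answer: O..O
O..O
O..O
O..O
O..O
O..O
O..O
O..O

Derivation:
Op 1 fold_up: fold axis h@4; visible region now rows[0,4) x cols[0,4) = 4x4
Op 2 fold_down: fold axis h@2; visible region now rows[2,4) x cols[0,4) = 2x4
Op 3 fold_up: fold axis h@3; visible region now rows[2,3) x cols[0,4) = 1x4
Op 4 cut(0, 3): punch at orig (2,3); cuts so far [(2, 3)]; region rows[2,3) x cols[0,4) = 1x4
Op 5 cut(0, 0): punch at orig (2,0); cuts so far [(2, 0), (2, 3)]; region rows[2,3) x cols[0,4) = 1x4
Unfold 1 (reflect across h@3): 4 holes -> [(2, 0), (2, 3), (3, 0), (3, 3)]
Unfold 2 (reflect across h@2): 8 holes -> [(0, 0), (0, 3), (1, 0), (1, 3), (2, 0), (2, 3), (3, 0), (3, 3)]
Unfold 3 (reflect across h@4): 16 holes -> [(0, 0), (0, 3), (1, 0), (1, 3), (2, 0), (2, 3), (3, 0), (3, 3), (4, 0), (4, 3), (5, 0), (5, 3), (6, 0), (6, 3), (7, 0), (7, 3)]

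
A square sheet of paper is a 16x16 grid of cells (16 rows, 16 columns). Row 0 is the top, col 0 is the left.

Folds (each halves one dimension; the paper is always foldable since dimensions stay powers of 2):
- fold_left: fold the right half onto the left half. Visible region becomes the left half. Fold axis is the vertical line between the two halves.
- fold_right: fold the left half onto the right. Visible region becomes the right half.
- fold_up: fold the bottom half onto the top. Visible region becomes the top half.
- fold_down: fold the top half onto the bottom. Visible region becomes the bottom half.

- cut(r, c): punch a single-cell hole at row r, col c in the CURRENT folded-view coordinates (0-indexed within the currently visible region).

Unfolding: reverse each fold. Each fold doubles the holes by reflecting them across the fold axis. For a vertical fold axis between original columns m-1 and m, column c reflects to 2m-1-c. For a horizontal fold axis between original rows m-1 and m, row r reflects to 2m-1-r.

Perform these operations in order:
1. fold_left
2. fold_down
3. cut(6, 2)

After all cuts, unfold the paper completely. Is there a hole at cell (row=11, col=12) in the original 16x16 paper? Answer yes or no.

Answer: no

Derivation:
Op 1 fold_left: fold axis v@8; visible region now rows[0,16) x cols[0,8) = 16x8
Op 2 fold_down: fold axis h@8; visible region now rows[8,16) x cols[0,8) = 8x8
Op 3 cut(6, 2): punch at orig (14,2); cuts so far [(14, 2)]; region rows[8,16) x cols[0,8) = 8x8
Unfold 1 (reflect across h@8): 2 holes -> [(1, 2), (14, 2)]
Unfold 2 (reflect across v@8): 4 holes -> [(1, 2), (1, 13), (14, 2), (14, 13)]
Holes: [(1, 2), (1, 13), (14, 2), (14, 13)]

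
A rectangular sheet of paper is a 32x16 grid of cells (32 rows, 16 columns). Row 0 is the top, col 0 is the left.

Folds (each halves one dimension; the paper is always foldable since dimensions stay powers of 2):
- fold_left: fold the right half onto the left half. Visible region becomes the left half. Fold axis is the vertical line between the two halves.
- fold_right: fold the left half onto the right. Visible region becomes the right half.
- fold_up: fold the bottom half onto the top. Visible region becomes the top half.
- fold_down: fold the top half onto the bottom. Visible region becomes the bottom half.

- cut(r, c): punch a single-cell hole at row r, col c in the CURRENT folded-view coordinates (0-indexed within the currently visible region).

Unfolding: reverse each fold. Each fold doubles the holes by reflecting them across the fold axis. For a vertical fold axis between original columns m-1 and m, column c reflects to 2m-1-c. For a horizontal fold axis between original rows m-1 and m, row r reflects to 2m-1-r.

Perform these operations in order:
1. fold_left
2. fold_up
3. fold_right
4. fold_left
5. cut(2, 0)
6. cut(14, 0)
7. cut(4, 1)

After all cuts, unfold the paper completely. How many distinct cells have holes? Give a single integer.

Answer: 48

Derivation:
Op 1 fold_left: fold axis v@8; visible region now rows[0,32) x cols[0,8) = 32x8
Op 2 fold_up: fold axis h@16; visible region now rows[0,16) x cols[0,8) = 16x8
Op 3 fold_right: fold axis v@4; visible region now rows[0,16) x cols[4,8) = 16x4
Op 4 fold_left: fold axis v@6; visible region now rows[0,16) x cols[4,6) = 16x2
Op 5 cut(2, 0): punch at orig (2,4); cuts so far [(2, 4)]; region rows[0,16) x cols[4,6) = 16x2
Op 6 cut(14, 0): punch at orig (14,4); cuts so far [(2, 4), (14, 4)]; region rows[0,16) x cols[4,6) = 16x2
Op 7 cut(4, 1): punch at orig (4,5); cuts so far [(2, 4), (4, 5), (14, 4)]; region rows[0,16) x cols[4,6) = 16x2
Unfold 1 (reflect across v@6): 6 holes -> [(2, 4), (2, 7), (4, 5), (4, 6), (14, 4), (14, 7)]
Unfold 2 (reflect across v@4): 12 holes -> [(2, 0), (2, 3), (2, 4), (2, 7), (4, 1), (4, 2), (4, 5), (4, 6), (14, 0), (14, 3), (14, 4), (14, 7)]
Unfold 3 (reflect across h@16): 24 holes -> [(2, 0), (2, 3), (2, 4), (2, 7), (4, 1), (4, 2), (4, 5), (4, 6), (14, 0), (14, 3), (14, 4), (14, 7), (17, 0), (17, 3), (17, 4), (17, 7), (27, 1), (27, 2), (27, 5), (27, 6), (29, 0), (29, 3), (29, 4), (29, 7)]
Unfold 4 (reflect across v@8): 48 holes -> [(2, 0), (2, 3), (2, 4), (2, 7), (2, 8), (2, 11), (2, 12), (2, 15), (4, 1), (4, 2), (4, 5), (4, 6), (4, 9), (4, 10), (4, 13), (4, 14), (14, 0), (14, 3), (14, 4), (14, 7), (14, 8), (14, 11), (14, 12), (14, 15), (17, 0), (17, 3), (17, 4), (17, 7), (17, 8), (17, 11), (17, 12), (17, 15), (27, 1), (27, 2), (27, 5), (27, 6), (27, 9), (27, 10), (27, 13), (27, 14), (29, 0), (29, 3), (29, 4), (29, 7), (29, 8), (29, 11), (29, 12), (29, 15)]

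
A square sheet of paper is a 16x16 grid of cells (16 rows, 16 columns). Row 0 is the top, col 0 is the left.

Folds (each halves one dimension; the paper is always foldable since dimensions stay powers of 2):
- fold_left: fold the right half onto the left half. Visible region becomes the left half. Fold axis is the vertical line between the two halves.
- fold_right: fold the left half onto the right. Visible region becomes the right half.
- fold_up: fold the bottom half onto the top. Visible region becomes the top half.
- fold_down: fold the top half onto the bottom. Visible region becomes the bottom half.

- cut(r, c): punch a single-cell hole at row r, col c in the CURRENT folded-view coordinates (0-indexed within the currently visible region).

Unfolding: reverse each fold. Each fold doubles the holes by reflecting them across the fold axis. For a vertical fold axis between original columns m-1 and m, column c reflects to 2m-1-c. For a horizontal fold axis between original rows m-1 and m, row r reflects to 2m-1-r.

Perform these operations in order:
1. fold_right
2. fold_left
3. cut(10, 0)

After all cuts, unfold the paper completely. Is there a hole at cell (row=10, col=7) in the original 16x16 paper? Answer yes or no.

Answer: yes

Derivation:
Op 1 fold_right: fold axis v@8; visible region now rows[0,16) x cols[8,16) = 16x8
Op 2 fold_left: fold axis v@12; visible region now rows[0,16) x cols[8,12) = 16x4
Op 3 cut(10, 0): punch at orig (10,8); cuts so far [(10, 8)]; region rows[0,16) x cols[8,12) = 16x4
Unfold 1 (reflect across v@12): 2 holes -> [(10, 8), (10, 15)]
Unfold 2 (reflect across v@8): 4 holes -> [(10, 0), (10, 7), (10, 8), (10, 15)]
Holes: [(10, 0), (10, 7), (10, 8), (10, 15)]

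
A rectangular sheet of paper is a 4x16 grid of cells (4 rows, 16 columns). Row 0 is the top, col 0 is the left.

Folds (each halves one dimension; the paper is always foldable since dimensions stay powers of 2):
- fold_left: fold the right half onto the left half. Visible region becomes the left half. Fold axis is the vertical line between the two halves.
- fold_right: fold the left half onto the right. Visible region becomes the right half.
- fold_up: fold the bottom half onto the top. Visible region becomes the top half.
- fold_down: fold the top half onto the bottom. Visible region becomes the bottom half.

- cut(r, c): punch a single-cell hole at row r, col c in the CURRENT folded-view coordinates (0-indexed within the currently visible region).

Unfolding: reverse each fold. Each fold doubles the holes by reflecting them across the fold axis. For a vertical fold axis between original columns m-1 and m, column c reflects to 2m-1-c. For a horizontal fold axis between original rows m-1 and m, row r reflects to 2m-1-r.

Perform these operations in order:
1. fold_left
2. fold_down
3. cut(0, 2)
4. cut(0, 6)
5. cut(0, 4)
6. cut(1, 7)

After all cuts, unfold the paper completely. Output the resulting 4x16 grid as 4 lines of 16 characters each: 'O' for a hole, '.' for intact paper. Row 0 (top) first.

Op 1 fold_left: fold axis v@8; visible region now rows[0,4) x cols[0,8) = 4x8
Op 2 fold_down: fold axis h@2; visible region now rows[2,4) x cols[0,8) = 2x8
Op 3 cut(0, 2): punch at orig (2,2); cuts so far [(2, 2)]; region rows[2,4) x cols[0,8) = 2x8
Op 4 cut(0, 6): punch at orig (2,6); cuts so far [(2, 2), (2, 6)]; region rows[2,4) x cols[0,8) = 2x8
Op 5 cut(0, 4): punch at orig (2,4); cuts so far [(2, 2), (2, 4), (2, 6)]; region rows[2,4) x cols[0,8) = 2x8
Op 6 cut(1, 7): punch at orig (3,7); cuts so far [(2, 2), (2, 4), (2, 6), (3, 7)]; region rows[2,4) x cols[0,8) = 2x8
Unfold 1 (reflect across h@2): 8 holes -> [(0, 7), (1, 2), (1, 4), (1, 6), (2, 2), (2, 4), (2, 6), (3, 7)]
Unfold 2 (reflect across v@8): 16 holes -> [(0, 7), (0, 8), (1, 2), (1, 4), (1, 6), (1, 9), (1, 11), (1, 13), (2, 2), (2, 4), (2, 6), (2, 9), (2, 11), (2, 13), (3, 7), (3, 8)]

Answer: .......OO.......
..O.O.O..O.O.O..
..O.O.O..O.O.O..
.......OO.......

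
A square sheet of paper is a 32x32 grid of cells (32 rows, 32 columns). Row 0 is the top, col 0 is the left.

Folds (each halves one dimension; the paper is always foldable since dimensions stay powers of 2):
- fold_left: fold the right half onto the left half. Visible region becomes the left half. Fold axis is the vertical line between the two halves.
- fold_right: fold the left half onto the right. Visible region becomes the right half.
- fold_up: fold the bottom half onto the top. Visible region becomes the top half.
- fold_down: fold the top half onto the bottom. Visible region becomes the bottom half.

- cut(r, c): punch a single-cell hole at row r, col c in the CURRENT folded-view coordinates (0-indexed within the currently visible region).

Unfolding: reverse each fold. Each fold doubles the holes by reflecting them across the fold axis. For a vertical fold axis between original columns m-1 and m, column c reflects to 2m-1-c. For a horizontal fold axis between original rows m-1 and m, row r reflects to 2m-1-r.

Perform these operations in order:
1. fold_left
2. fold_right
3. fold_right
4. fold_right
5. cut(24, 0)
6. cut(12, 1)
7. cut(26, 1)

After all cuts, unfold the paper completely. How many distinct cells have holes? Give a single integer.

Op 1 fold_left: fold axis v@16; visible region now rows[0,32) x cols[0,16) = 32x16
Op 2 fold_right: fold axis v@8; visible region now rows[0,32) x cols[8,16) = 32x8
Op 3 fold_right: fold axis v@12; visible region now rows[0,32) x cols[12,16) = 32x4
Op 4 fold_right: fold axis v@14; visible region now rows[0,32) x cols[14,16) = 32x2
Op 5 cut(24, 0): punch at orig (24,14); cuts so far [(24, 14)]; region rows[0,32) x cols[14,16) = 32x2
Op 6 cut(12, 1): punch at orig (12,15); cuts so far [(12, 15), (24, 14)]; region rows[0,32) x cols[14,16) = 32x2
Op 7 cut(26, 1): punch at orig (26,15); cuts so far [(12, 15), (24, 14), (26, 15)]; region rows[0,32) x cols[14,16) = 32x2
Unfold 1 (reflect across v@14): 6 holes -> [(12, 12), (12, 15), (24, 13), (24, 14), (26, 12), (26, 15)]
Unfold 2 (reflect across v@12): 12 holes -> [(12, 8), (12, 11), (12, 12), (12, 15), (24, 9), (24, 10), (24, 13), (24, 14), (26, 8), (26, 11), (26, 12), (26, 15)]
Unfold 3 (reflect across v@8): 24 holes -> [(12, 0), (12, 3), (12, 4), (12, 7), (12, 8), (12, 11), (12, 12), (12, 15), (24, 1), (24, 2), (24, 5), (24, 6), (24, 9), (24, 10), (24, 13), (24, 14), (26, 0), (26, 3), (26, 4), (26, 7), (26, 8), (26, 11), (26, 12), (26, 15)]
Unfold 4 (reflect across v@16): 48 holes -> [(12, 0), (12, 3), (12, 4), (12, 7), (12, 8), (12, 11), (12, 12), (12, 15), (12, 16), (12, 19), (12, 20), (12, 23), (12, 24), (12, 27), (12, 28), (12, 31), (24, 1), (24, 2), (24, 5), (24, 6), (24, 9), (24, 10), (24, 13), (24, 14), (24, 17), (24, 18), (24, 21), (24, 22), (24, 25), (24, 26), (24, 29), (24, 30), (26, 0), (26, 3), (26, 4), (26, 7), (26, 8), (26, 11), (26, 12), (26, 15), (26, 16), (26, 19), (26, 20), (26, 23), (26, 24), (26, 27), (26, 28), (26, 31)]

Answer: 48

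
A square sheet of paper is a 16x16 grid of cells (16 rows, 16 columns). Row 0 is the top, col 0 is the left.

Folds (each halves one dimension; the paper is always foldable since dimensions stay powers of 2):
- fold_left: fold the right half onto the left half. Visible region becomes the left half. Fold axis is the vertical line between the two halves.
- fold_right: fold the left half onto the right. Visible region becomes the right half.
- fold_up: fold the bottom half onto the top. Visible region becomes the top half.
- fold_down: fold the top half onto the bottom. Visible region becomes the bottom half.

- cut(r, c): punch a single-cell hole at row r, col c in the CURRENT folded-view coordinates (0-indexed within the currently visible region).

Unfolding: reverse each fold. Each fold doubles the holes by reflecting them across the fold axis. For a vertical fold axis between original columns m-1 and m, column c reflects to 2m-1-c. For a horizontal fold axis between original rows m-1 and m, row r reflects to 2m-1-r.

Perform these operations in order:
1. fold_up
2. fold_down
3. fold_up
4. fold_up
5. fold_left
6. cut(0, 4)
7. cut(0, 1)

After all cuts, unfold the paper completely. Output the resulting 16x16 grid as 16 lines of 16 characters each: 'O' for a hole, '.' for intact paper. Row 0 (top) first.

Answer: .O..O......O..O.
.O..O......O..O.
.O..O......O..O.
.O..O......O..O.
.O..O......O..O.
.O..O......O..O.
.O..O......O..O.
.O..O......O..O.
.O..O......O..O.
.O..O......O..O.
.O..O......O..O.
.O..O......O..O.
.O..O......O..O.
.O..O......O..O.
.O..O......O..O.
.O..O......O..O.

Derivation:
Op 1 fold_up: fold axis h@8; visible region now rows[0,8) x cols[0,16) = 8x16
Op 2 fold_down: fold axis h@4; visible region now rows[4,8) x cols[0,16) = 4x16
Op 3 fold_up: fold axis h@6; visible region now rows[4,6) x cols[0,16) = 2x16
Op 4 fold_up: fold axis h@5; visible region now rows[4,5) x cols[0,16) = 1x16
Op 5 fold_left: fold axis v@8; visible region now rows[4,5) x cols[0,8) = 1x8
Op 6 cut(0, 4): punch at orig (4,4); cuts so far [(4, 4)]; region rows[4,5) x cols[0,8) = 1x8
Op 7 cut(0, 1): punch at orig (4,1); cuts so far [(4, 1), (4, 4)]; region rows[4,5) x cols[0,8) = 1x8
Unfold 1 (reflect across v@8): 4 holes -> [(4, 1), (4, 4), (4, 11), (4, 14)]
Unfold 2 (reflect across h@5): 8 holes -> [(4, 1), (4, 4), (4, 11), (4, 14), (5, 1), (5, 4), (5, 11), (5, 14)]
Unfold 3 (reflect across h@6): 16 holes -> [(4, 1), (4, 4), (4, 11), (4, 14), (5, 1), (5, 4), (5, 11), (5, 14), (6, 1), (6, 4), (6, 11), (6, 14), (7, 1), (7, 4), (7, 11), (7, 14)]
Unfold 4 (reflect across h@4): 32 holes -> [(0, 1), (0, 4), (0, 11), (0, 14), (1, 1), (1, 4), (1, 11), (1, 14), (2, 1), (2, 4), (2, 11), (2, 14), (3, 1), (3, 4), (3, 11), (3, 14), (4, 1), (4, 4), (4, 11), (4, 14), (5, 1), (5, 4), (5, 11), (5, 14), (6, 1), (6, 4), (6, 11), (6, 14), (7, 1), (7, 4), (7, 11), (7, 14)]
Unfold 5 (reflect across h@8): 64 holes -> [(0, 1), (0, 4), (0, 11), (0, 14), (1, 1), (1, 4), (1, 11), (1, 14), (2, 1), (2, 4), (2, 11), (2, 14), (3, 1), (3, 4), (3, 11), (3, 14), (4, 1), (4, 4), (4, 11), (4, 14), (5, 1), (5, 4), (5, 11), (5, 14), (6, 1), (6, 4), (6, 11), (6, 14), (7, 1), (7, 4), (7, 11), (7, 14), (8, 1), (8, 4), (8, 11), (8, 14), (9, 1), (9, 4), (9, 11), (9, 14), (10, 1), (10, 4), (10, 11), (10, 14), (11, 1), (11, 4), (11, 11), (11, 14), (12, 1), (12, 4), (12, 11), (12, 14), (13, 1), (13, 4), (13, 11), (13, 14), (14, 1), (14, 4), (14, 11), (14, 14), (15, 1), (15, 4), (15, 11), (15, 14)]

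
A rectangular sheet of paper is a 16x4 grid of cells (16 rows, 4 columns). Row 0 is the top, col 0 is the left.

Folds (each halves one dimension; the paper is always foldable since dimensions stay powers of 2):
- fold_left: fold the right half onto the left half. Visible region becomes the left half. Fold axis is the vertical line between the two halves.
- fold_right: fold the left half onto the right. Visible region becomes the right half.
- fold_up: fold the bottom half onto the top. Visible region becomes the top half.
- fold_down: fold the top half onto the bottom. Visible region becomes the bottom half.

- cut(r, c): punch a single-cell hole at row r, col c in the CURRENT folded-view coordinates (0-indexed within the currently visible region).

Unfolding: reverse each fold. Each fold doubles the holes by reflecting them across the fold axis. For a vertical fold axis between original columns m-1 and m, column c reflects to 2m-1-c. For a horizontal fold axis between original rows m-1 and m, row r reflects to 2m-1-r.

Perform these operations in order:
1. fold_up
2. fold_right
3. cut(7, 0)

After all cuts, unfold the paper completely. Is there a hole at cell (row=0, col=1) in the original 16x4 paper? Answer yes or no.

Answer: no

Derivation:
Op 1 fold_up: fold axis h@8; visible region now rows[0,8) x cols[0,4) = 8x4
Op 2 fold_right: fold axis v@2; visible region now rows[0,8) x cols[2,4) = 8x2
Op 3 cut(7, 0): punch at orig (7,2); cuts so far [(7, 2)]; region rows[0,8) x cols[2,4) = 8x2
Unfold 1 (reflect across v@2): 2 holes -> [(7, 1), (7, 2)]
Unfold 2 (reflect across h@8): 4 holes -> [(7, 1), (7, 2), (8, 1), (8, 2)]
Holes: [(7, 1), (7, 2), (8, 1), (8, 2)]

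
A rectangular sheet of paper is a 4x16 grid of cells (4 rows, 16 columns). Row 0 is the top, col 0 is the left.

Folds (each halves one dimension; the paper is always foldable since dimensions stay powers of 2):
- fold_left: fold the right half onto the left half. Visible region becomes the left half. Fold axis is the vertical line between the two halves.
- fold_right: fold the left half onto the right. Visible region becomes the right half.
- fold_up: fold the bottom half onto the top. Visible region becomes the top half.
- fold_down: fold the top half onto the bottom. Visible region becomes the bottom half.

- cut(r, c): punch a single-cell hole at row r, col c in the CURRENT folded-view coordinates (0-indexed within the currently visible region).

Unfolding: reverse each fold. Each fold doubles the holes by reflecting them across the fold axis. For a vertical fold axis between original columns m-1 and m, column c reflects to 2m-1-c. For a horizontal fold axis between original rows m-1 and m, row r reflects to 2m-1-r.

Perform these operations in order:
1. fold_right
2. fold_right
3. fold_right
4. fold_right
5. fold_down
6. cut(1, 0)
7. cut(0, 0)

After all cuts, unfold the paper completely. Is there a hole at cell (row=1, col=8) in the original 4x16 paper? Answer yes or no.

Answer: yes

Derivation:
Op 1 fold_right: fold axis v@8; visible region now rows[0,4) x cols[8,16) = 4x8
Op 2 fold_right: fold axis v@12; visible region now rows[0,4) x cols[12,16) = 4x4
Op 3 fold_right: fold axis v@14; visible region now rows[0,4) x cols[14,16) = 4x2
Op 4 fold_right: fold axis v@15; visible region now rows[0,4) x cols[15,16) = 4x1
Op 5 fold_down: fold axis h@2; visible region now rows[2,4) x cols[15,16) = 2x1
Op 6 cut(1, 0): punch at orig (3,15); cuts so far [(3, 15)]; region rows[2,4) x cols[15,16) = 2x1
Op 7 cut(0, 0): punch at orig (2,15); cuts so far [(2, 15), (3, 15)]; region rows[2,4) x cols[15,16) = 2x1
Unfold 1 (reflect across h@2): 4 holes -> [(0, 15), (1, 15), (2, 15), (3, 15)]
Unfold 2 (reflect across v@15): 8 holes -> [(0, 14), (0, 15), (1, 14), (1, 15), (2, 14), (2, 15), (3, 14), (3, 15)]
Unfold 3 (reflect across v@14): 16 holes -> [(0, 12), (0, 13), (0, 14), (0, 15), (1, 12), (1, 13), (1, 14), (1, 15), (2, 12), (2, 13), (2, 14), (2, 15), (3, 12), (3, 13), (3, 14), (3, 15)]
Unfold 4 (reflect across v@12): 32 holes -> [(0, 8), (0, 9), (0, 10), (0, 11), (0, 12), (0, 13), (0, 14), (0, 15), (1, 8), (1, 9), (1, 10), (1, 11), (1, 12), (1, 13), (1, 14), (1, 15), (2, 8), (2, 9), (2, 10), (2, 11), (2, 12), (2, 13), (2, 14), (2, 15), (3, 8), (3, 9), (3, 10), (3, 11), (3, 12), (3, 13), (3, 14), (3, 15)]
Unfold 5 (reflect across v@8): 64 holes -> [(0, 0), (0, 1), (0, 2), (0, 3), (0, 4), (0, 5), (0, 6), (0, 7), (0, 8), (0, 9), (0, 10), (0, 11), (0, 12), (0, 13), (0, 14), (0, 15), (1, 0), (1, 1), (1, 2), (1, 3), (1, 4), (1, 5), (1, 6), (1, 7), (1, 8), (1, 9), (1, 10), (1, 11), (1, 12), (1, 13), (1, 14), (1, 15), (2, 0), (2, 1), (2, 2), (2, 3), (2, 4), (2, 5), (2, 6), (2, 7), (2, 8), (2, 9), (2, 10), (2, 11), (2, 12), (2, 13), (2, 14), (2, 15), (3, 0), (3, 1), (3, 2), (3, 3), (3, 4), (3, 5), (3, 6), (3, 7), (3, 8), (3, 9), (3, 10), (3, 11), (3, 12), (3, 13), (3, 14), (3, 15)]
Holes: [(0, 0), (0, 1), (0, 2), (0, 3), (0, 4), (0, 5), (0, 6), (0, 7), (0, 8), (0, 9), (0, 10), (0, 11), (0, 12), (0, 13), (0, 14), (0, 15), (1, 0), (1, 1), (1, 2), (1, 3), (1, 4), (1, 5), (1, 6), (1, 7), (1, 8), (1, 9), (1, 10), (1, 11), (1, 12), (1, 13), (1, 14), (1, 15), (2, 0), (2, 1), (2, 2), (2, 3), (2, 4), (2, 5), (2, 6), (2, 7), (2, 8), (2, 9), (2, 10), (2, 11), (2, 12), (2, 13), (2, 14), (2, 15), (3, 0), (3, 1), (3, 2), (3, 3), (3, 4), (3, 5), (3, 6), (3, 7), (3, 8), (3, 9), (3, 10), (3, 11), (3, 12), (3, 13), (3, 14), (3, 15)]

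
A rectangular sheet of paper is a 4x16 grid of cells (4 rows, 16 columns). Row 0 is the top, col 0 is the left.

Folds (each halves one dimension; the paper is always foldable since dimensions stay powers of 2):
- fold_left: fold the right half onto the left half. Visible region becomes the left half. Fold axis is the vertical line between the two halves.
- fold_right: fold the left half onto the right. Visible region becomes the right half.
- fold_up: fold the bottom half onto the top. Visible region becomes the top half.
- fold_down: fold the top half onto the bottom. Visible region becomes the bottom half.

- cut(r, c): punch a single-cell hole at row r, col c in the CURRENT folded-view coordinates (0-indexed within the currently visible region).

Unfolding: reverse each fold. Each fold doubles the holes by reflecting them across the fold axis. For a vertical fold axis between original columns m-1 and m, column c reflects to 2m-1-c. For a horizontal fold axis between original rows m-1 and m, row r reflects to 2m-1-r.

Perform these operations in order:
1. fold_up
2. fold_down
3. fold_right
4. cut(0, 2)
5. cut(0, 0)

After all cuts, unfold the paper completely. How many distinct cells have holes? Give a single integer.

Answer: 16

Derivation:
Op 1 fold_up: fold axis h@2; visible region now rows[0,2) x cols[0,16) = 2x16
Op 2 fold_down: fold axis h@1; visible region now rows[1,2) x cols[0,16) = 1x16
Op 3 fold_right: fold axis v@8; visible region now rows[1,2) x cols[8,16) = 1x8
Op 4 cut(0, 2): punch at orig (1,10); cuts so far [(1, 10)]; region rows[1,2) x cols[8,16) = 1x8
Op 5 cut(0, 0): punch at orig (1,8); cuts so far [(1, 8), (1, 10)]; region rows[1,2) x cols[8,16) = 1x8
Unfold 1 (reflect across v@8): 4 holes -> [(1, 5), (1, 7), (1, 8), (1, 10)]
Unfold 2 (reflect across h@1): 8 holes -> [(0, 5), (0, 7), (0, 8), (0, 10), (1, 5), (1, 7), (1, 8), (1, 10)]
Unfold 3 (reflect across h@2): 16 holes -> [(0, 5), (0, 7), (0, 8), (0, 10), (1, 5), (1, 7), (1, 8), (1, 10), (2, 5), (2, 7), (2, 8), (2, 10), (3, 5), (3, 7), (3, 8), (3, 10)]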